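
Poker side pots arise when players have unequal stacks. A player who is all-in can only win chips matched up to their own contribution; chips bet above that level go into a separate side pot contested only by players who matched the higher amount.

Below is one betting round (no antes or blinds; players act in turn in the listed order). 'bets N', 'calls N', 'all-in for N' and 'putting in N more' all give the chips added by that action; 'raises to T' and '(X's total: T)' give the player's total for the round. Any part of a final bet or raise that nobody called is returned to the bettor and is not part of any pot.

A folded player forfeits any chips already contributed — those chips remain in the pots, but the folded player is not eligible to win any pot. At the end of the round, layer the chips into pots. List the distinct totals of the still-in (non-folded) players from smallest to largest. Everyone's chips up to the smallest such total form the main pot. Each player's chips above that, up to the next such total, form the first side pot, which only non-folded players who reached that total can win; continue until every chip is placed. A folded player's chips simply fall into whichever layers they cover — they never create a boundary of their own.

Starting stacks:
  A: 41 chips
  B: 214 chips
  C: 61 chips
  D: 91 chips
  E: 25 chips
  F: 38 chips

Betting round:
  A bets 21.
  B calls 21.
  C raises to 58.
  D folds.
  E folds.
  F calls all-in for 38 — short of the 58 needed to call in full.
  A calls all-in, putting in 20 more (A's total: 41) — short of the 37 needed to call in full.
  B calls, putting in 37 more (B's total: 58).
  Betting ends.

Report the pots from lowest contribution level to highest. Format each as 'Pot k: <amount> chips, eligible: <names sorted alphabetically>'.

Contributions: A=41, B=58, C=58, F=38
Folded: D, E
Pot levels (distinct totals of non-folded players): 38, 41, 58
Layer 1-38: 38 each from A, B, C, F = 38*4 = 152 chips; eligible A, B, C, F
Layer 39-41: 3 each from A, B, C = 3*3 = 9 chips; eligible A, B, C
Layer 42-58: 17 each from B, C = 17*2 = 34 chips; eligible B, C

Pot 1: 152 chips, eligible: A, B, C, F
Pot 2: 9 chips, eligible: A, B, C
Pot 3: 34 chips, eligible: B, C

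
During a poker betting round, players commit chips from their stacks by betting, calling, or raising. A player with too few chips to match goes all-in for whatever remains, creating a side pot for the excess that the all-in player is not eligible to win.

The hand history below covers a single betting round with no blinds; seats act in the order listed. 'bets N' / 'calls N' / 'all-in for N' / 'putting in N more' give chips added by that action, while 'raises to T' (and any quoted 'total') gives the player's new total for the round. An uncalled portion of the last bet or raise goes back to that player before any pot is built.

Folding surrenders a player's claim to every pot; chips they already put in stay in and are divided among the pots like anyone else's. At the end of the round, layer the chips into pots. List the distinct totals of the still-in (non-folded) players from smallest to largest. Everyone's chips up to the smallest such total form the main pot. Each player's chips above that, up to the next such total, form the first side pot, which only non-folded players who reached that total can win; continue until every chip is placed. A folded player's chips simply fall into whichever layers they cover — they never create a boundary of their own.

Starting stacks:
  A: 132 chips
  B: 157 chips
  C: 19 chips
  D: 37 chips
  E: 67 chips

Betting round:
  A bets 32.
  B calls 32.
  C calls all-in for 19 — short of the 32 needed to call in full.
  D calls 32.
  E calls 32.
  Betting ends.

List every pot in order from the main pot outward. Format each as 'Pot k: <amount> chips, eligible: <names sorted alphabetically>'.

Pot 1: 95 chips, eligible: A, B, C, D, E
Pot 2: 52 chips, eligible: A, B, D, E

Derivation:
Contributions: A=32, B=32, C=19, D=32, E=32
Pot levels (distinct totals of non-folded players): 19, 32
Layer 1-19: 19 each from A, B, C, D, E = 19*5 = 95 chips; eligible A, B, C, D, E
Layer 20-32: 13 each from A, B, D, E = 13*4 = 52 chips; eligible A, B, D, E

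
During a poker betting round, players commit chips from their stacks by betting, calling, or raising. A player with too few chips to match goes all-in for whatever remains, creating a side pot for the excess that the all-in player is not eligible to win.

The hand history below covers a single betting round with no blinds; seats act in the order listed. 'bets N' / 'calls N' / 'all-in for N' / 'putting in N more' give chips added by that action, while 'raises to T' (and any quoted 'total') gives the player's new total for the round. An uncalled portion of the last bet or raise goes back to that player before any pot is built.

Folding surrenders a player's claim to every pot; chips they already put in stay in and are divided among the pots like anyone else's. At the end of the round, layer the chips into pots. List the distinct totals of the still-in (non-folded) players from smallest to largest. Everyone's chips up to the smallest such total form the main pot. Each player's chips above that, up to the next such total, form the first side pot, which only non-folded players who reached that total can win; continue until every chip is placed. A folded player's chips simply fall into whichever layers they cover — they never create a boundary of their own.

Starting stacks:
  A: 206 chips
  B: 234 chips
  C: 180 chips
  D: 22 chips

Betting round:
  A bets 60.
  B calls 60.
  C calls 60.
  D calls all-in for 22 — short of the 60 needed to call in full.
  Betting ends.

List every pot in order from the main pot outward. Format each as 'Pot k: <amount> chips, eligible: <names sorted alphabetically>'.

Contributions: A=60, B=60, C=60, D=22
Pot levels (distinct totals of non-folded players): 22, 60
Layer 1-22: 22 each from A, B, C, D = 22*4 = 88 chips; eligible A, B, C, D
Layer 23-60: 38 each from A, B, C = 38*3 = 114 chips; eligible A, B, C

Pot 1: 88 chips, eligible: A, B, C, D
Pot 2: 114 chips, eligible: A, B, C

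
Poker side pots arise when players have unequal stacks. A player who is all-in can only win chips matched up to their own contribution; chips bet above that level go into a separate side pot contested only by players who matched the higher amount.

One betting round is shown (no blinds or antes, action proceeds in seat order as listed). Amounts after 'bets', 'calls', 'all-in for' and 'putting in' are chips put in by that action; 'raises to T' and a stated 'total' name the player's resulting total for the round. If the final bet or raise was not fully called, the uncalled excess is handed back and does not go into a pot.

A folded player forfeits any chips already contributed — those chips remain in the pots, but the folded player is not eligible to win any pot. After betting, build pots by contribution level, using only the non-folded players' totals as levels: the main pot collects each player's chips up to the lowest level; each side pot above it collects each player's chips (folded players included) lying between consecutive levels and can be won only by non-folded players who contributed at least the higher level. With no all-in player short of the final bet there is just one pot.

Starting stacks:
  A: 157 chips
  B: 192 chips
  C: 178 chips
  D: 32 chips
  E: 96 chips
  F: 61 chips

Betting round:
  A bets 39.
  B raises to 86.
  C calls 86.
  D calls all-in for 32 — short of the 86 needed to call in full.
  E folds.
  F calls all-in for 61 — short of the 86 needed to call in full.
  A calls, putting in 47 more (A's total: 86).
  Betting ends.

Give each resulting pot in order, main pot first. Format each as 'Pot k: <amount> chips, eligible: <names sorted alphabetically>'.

Contributions: A=86, B=86, C=86, D=32, F=61
Folded: E
Pot levels (distinct totals of non-folded players): 32, 61, 86
Layer 1-32: 32 each from A, B, C, D, F = 32*5 = 160 chips; eligible A, B, C, D, F
Layer 33-61: 29 each from A, B, C, F = 29*4 = 116 chips; eligible A, B, C, F
Layer 62-86: 25 each from A, B, C = 25*3 = 75 chips; eligible A, B, C

Pot 1: 160 chips, eligible: A, B, C, D, F
Pot 2: 116 chips, eligible: A, B, C, F
Pot 3: 75 chips, eligible: A, B, C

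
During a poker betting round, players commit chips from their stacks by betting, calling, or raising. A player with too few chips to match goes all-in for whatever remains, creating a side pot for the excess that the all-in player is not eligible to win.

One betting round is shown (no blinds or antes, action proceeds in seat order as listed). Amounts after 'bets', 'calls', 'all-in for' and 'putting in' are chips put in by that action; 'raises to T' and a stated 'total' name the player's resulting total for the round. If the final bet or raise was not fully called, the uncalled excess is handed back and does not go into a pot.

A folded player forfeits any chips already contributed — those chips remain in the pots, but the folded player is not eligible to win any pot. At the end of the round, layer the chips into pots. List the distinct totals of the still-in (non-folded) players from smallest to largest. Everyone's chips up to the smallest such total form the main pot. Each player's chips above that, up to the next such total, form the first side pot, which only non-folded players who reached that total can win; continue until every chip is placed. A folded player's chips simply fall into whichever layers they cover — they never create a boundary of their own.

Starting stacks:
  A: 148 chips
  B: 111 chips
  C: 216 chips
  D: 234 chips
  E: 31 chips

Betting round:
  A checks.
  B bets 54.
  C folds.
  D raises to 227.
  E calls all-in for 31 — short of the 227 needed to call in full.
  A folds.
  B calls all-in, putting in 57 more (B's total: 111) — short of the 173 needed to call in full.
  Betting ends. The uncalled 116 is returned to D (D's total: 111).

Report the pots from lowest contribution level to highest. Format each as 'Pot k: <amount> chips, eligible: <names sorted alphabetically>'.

Contributions (after 116 returned to D): B=111, D=111, E=31
Folded: A, C
Pot levels (distinct totals of non-folded players): 31, 111
Layer 1-31: 31 each from B, D, E = 31*3 = 93 chips; eligible B, D, E
Layer 32-111: 80 each from B, D = 80*2 = 160 chips; eligible B, D

Pot 1: 93 chips, eligible: B, D, E
Pot 2: 160 chips, eligible: B, D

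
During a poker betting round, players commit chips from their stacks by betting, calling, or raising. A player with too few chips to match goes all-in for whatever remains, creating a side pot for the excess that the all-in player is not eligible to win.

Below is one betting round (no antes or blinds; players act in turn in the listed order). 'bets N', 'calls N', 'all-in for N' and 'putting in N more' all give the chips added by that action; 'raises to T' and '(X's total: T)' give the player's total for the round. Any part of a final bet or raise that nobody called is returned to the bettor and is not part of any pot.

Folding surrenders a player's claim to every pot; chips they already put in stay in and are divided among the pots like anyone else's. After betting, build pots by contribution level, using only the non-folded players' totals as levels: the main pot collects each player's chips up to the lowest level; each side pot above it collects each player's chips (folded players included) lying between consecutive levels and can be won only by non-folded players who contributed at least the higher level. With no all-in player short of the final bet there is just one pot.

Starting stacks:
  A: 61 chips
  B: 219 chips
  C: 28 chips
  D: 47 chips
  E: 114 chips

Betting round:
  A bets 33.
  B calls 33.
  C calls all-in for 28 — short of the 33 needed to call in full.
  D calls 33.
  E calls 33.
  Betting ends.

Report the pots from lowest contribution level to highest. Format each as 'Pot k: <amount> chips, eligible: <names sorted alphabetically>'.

Pot 1: 140 chips, eligible: A, B, C, D, E
Pot 2: 20 chips, eligible: A, B, D, E

Derivation:
Contributions: A=33, B=33, C=28, D=33, E=33
Pot levels (distinct totals of non-folded players): 28, 33
Layer 1-28: 28 each from A, B, C, D, E = 28*5 = 140 chips; eligible A, B, C, D, E
Layer 29-33: 5 each from A, B, D, E = 5*4 = 20 chips; eligible A, B, D, E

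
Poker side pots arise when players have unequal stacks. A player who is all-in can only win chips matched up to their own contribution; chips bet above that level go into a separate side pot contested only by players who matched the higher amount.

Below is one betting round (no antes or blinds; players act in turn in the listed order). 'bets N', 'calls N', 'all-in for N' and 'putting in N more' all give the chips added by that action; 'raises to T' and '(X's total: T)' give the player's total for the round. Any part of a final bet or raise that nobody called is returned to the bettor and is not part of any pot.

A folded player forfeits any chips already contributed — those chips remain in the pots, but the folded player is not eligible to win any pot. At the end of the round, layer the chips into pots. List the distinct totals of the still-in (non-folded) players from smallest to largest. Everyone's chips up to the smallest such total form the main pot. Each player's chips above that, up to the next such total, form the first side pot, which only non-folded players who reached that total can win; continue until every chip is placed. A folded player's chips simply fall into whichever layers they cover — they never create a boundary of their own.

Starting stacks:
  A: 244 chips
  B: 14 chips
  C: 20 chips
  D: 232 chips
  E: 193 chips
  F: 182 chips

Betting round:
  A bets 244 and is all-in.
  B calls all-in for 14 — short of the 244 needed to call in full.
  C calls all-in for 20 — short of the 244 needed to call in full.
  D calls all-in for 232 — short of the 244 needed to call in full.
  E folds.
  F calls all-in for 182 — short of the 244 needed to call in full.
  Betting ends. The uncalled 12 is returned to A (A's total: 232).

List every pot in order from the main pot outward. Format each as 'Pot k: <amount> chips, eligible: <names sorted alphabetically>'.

Contributions (after 12 returned to A): A=232, B=14, C=20, D=232, F=182
Folded: E
Pot levels (distinct totals of non-folded players): 14, 20, 182, 232
Layer 1-14: 14 each from A, B, C, D, F = 14*5 = 70 chips; eligible A, B, C, D, F
Layer 15-20: 6 each from A, C, D, F = 6*4 = 24 chips; eligible A, C, D, F
Layer 21-182: 162 each from A, D, F = 162*3 = 486 chips; eligible A, D, F
Layer 183-232: 50 each from A, D = 50*2 = 100 chips; eligible A, D

Pot 1: 70 chips, eligible: A, B, C, D, F
Pot 2: 24 chips, eligible: A, C, D, F
Pot 3: 486 chips, eligible: A, D, F
Pot 4: 100 chips, eligible: A, D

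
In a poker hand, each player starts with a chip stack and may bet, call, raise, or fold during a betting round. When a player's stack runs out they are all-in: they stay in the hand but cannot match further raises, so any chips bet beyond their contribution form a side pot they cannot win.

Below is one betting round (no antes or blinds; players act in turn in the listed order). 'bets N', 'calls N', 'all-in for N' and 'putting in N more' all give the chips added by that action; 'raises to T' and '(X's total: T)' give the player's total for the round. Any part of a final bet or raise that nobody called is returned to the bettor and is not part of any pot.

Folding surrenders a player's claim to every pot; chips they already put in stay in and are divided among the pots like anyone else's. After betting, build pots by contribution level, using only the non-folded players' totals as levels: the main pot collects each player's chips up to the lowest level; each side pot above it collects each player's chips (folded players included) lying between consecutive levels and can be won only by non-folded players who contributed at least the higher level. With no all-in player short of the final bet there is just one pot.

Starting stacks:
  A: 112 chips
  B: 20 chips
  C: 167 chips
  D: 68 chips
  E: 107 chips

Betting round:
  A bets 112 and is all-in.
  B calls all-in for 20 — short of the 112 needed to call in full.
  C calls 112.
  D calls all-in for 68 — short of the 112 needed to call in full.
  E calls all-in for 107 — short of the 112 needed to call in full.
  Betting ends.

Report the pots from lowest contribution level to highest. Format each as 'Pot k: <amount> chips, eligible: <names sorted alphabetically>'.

Contributions: A=112, B=20, C=112, D=68, E=107
Pot levels (distinct totals of non-folded players): 20, 68, 107, 112
Layer 1-20: 20 each from A, B, C, D, E = 20*5 = 100 chips; eligible A, B, C, D, E
Layer 21-68: 48 each from A, C, D, E = 48*4 = 192 chips; eligible A, C, D, E
Layer 69-107: 39 each from A, C, E = 39*3 = 117 chips; eligible A, C, E
Layer 108-112: 5 each from A, C = 5*2 = 10 chips; eligible A, C

Pot 1: 100 chips, eligible: A, B, C, D, E
Pot 2: 192 chips, eligible: A, C, D, E
Pot 3: 117 chips, eligible: A, C, E
Pot 4: 10 chips, eligible: A, C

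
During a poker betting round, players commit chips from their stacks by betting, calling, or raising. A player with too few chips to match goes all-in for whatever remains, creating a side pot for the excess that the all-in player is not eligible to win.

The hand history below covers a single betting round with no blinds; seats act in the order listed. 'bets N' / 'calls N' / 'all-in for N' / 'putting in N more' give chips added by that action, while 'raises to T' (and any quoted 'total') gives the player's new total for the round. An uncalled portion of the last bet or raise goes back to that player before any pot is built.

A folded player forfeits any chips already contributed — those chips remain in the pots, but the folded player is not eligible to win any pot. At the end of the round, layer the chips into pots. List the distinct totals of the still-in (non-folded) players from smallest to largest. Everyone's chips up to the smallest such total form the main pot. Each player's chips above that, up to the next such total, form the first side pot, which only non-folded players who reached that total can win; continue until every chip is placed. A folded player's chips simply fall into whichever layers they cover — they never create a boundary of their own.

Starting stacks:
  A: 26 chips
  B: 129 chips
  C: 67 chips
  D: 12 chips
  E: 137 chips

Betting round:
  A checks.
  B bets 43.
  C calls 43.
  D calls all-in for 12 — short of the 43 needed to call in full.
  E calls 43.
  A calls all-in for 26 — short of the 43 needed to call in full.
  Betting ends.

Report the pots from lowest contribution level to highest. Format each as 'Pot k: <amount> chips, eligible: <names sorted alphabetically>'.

Pot 1: 60 chips, eligible: A, B, C, D, E
Pot 2: 56 chips, eligible: A, B, C, E
Pot 3: 51 chips, eligible: B, C, E

Derivation:
Contributions: A=26, B=43, C=43, D=12, E=43
Pot levels (distinct totals of non-folded players): 12, 26, 43
Layer 1-12: 12 each from A, B, C, D, E = 12*5 = 60 chips; eligible A, B, C, D, E
Layer 13-26: 14 each from A, B, C, E = 14*4 = 56 chips; eligible A, B, C, E
Layer 27-43: 17 each from B, C, E = 17*3 = 51 chips; eligible B, C, E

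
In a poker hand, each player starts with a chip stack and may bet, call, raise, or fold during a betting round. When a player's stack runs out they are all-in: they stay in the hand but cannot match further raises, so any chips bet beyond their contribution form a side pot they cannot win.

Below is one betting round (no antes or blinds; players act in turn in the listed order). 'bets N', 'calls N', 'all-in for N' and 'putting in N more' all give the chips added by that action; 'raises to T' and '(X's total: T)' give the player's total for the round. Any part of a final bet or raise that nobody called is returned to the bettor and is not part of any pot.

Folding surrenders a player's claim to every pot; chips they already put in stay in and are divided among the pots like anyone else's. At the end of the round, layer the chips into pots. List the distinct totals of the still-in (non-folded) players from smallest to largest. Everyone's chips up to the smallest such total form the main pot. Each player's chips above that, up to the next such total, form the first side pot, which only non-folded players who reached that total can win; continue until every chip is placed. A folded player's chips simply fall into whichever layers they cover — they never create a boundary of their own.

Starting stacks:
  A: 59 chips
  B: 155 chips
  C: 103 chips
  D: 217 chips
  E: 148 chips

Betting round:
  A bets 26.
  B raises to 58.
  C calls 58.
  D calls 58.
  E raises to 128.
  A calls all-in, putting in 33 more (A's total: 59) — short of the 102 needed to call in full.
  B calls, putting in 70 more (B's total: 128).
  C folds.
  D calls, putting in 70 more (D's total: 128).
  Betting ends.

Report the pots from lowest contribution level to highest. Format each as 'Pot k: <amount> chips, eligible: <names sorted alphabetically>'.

Pot 1: 294 chips, eligible: A, B, D, E
Pot 2: 207 chips, eligible: B, D, E

Derivation:
Contributions: A=59, B=128, C=58, D=128, E=128
Folded: C
Pot levels (distinct totals of non-folded players): 59, 128
Layer 1-59: A 59 + B 59 + C 58 + D 59 + E 59 = 294 chips; eligible A, B, D, E
Layer 60-128: 69 each from B, D, E = 69*3 = 207 chips; eligible B, D, E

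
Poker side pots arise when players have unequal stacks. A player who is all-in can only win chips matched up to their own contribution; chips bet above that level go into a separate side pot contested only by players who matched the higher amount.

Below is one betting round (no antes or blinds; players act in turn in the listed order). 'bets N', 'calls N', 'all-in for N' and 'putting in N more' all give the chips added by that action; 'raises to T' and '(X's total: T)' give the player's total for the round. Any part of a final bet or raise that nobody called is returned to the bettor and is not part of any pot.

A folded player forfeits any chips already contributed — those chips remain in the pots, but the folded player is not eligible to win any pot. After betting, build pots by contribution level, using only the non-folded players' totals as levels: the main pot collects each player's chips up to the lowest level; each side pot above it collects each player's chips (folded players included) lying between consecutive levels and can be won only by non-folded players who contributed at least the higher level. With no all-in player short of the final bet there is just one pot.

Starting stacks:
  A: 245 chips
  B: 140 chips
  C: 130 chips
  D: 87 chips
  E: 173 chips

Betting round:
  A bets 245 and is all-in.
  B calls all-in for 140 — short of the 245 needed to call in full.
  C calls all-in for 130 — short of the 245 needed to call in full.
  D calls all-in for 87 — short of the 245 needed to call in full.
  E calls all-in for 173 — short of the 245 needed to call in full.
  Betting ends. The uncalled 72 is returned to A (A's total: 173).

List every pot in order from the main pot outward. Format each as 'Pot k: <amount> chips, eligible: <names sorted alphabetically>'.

Pot 1: 435 chips, eligible: A, B, C, D, E
Pot 2: 172 chips, eligible: A, B, C, E
Pot 3: 30 chips, eligible: A, B, E
Pot 4: 66 chips, eligible: A, E

Derivation:
Contributions (after 72 returned to A): A=173, B=140, C=130, D=87, E=173
Pot levels (distinct totals of non-folded players): 87, 130, 140, 173
Layer 1-87: 87 each from A, B, C, D, E = 87*5 = 435 chips; eligible A, B, C, D, E
Layer 88-130: 43 each from A, B, C, E = 43*4 = 172 chips; eligible A, B, C, E
Layer 131-140: 10 each from A, B, E = 10*3 = 30 chips; eligible A, B, E
Layer 141-173: 33 each from A, E = 33*2 = 66 chips; eligible A, E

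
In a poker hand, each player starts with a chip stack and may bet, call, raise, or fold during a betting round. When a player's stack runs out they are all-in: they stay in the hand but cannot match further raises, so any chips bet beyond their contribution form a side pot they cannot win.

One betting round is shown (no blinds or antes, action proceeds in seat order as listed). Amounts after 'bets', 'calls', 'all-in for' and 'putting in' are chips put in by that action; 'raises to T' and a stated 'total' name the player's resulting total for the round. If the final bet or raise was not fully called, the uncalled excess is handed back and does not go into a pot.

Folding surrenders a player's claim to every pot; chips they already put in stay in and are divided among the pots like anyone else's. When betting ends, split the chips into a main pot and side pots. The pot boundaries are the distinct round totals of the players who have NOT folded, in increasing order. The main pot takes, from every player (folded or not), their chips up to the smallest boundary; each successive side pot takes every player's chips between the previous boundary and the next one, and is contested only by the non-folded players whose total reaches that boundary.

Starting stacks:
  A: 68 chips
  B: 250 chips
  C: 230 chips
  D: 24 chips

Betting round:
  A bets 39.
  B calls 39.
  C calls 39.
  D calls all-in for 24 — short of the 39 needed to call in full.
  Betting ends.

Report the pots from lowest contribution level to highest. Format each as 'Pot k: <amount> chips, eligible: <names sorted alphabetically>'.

Contributions: A=39, B=39, C=39, D=24
Pot levels (distinct totals of non-folded players): 24, 39
Layer 1-24: 24 each from A, B, C, D = 24*4 = 96 chips; eligible A, B, C, D
Layer 25-39: 15 each from A, B, C = 15*3 = 45 chips; eligible A, B, C

Pot 1: 96 chips, eligible: A, B, C, D
Pot 2: 45 chips, eligible: A, B, C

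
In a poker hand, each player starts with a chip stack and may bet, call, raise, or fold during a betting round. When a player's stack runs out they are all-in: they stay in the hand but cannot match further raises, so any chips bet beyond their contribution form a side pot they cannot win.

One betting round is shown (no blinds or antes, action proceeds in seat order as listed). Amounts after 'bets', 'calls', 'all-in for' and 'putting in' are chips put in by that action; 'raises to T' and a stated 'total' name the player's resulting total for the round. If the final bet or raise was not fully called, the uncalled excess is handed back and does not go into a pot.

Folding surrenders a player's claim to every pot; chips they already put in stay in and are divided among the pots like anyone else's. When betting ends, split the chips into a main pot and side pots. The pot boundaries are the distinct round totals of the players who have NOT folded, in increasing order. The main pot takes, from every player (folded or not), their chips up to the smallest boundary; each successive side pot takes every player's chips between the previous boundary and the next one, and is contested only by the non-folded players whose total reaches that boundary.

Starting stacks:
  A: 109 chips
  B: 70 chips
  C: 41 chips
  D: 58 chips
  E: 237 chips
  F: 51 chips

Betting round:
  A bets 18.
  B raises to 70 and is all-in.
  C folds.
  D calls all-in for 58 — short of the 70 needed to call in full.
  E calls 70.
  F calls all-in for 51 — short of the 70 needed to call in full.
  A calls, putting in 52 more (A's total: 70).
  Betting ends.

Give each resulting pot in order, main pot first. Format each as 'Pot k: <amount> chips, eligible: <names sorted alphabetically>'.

Pot 1: 255 chips, eligible: A, B, D, E, F
Pot 2: 28 chips, eligible: A, B, D, E
Pot 3: 36 chips, eligible: A, B, E

Derivation:
Contributions: A=70, B=70, D=58, E=70, F=51
Folded: C
Pot levels (distinct totals of non-folded players): 51, 58, 70
Layer 1-51: 51 each from A, B, D, E, F = 51*5 = 255 chips; eligible A, B, D, E, F
Layer 52-58: 7 each from A, B, D, E = 7*4 = 28 chips; eligible A, B, D, E
Layer 59-70: 12 each from A, B, E = 12*3 = 36 chips; eligible A, B, E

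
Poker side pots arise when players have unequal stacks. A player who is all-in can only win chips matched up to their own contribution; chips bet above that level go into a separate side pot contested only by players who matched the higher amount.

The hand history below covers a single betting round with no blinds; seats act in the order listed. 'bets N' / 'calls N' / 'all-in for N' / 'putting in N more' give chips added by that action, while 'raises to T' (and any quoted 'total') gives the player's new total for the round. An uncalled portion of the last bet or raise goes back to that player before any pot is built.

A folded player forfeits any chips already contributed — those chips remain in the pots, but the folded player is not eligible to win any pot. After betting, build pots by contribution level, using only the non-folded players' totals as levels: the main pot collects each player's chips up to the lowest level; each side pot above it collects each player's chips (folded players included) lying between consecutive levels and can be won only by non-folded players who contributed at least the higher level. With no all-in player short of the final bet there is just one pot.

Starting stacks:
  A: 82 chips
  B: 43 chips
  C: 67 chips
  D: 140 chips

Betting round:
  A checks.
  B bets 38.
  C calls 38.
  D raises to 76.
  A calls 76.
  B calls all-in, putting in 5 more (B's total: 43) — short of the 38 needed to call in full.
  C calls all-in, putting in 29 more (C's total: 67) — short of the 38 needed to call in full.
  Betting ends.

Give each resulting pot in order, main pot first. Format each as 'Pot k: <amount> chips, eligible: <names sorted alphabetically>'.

Pot 1: 172 chips, eligible: A, B, C, D
Pot 2: 72 chips, eligible: A, C, D
Pot 3: 18 chips, eligible: A, D

Derivation:
Contributions: A=76, B=43, C=67, D=76
Pot levels (distinct totals of non-folded players): 43, 67, 76
Layer 1-43: 43 each from A, B, C, D = 43*4 = 172 chips; eligible A, B, C, D
Layer 44-67: 24 each from A, C, D = 24*3 = 72 chips; eligible A, C, D
Layer 68-76: 9 each from A, D = 9*2 = 18 chips; eligible A, D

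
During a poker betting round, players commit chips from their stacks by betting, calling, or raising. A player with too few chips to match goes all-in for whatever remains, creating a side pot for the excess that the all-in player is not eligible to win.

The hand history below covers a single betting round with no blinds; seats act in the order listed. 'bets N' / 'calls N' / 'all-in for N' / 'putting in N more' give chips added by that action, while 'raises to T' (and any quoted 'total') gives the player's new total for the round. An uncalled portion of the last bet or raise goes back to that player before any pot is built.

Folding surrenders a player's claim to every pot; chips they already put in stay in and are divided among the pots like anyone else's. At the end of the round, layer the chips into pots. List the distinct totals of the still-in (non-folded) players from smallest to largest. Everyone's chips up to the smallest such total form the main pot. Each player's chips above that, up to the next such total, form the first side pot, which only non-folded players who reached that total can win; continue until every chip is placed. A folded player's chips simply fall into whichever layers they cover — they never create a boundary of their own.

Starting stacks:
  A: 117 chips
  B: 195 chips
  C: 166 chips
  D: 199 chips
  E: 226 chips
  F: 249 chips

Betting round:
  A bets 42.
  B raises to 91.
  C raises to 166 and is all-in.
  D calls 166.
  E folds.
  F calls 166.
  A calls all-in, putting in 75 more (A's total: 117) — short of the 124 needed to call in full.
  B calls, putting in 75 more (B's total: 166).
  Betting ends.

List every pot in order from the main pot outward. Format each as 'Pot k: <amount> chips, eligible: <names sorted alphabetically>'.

Contributions: A=117, B=166, C=166, D=166, F=166
Folded: E
Pot levels (distinct totals of non-folded players): 117, 166
Layer 1-117: 117 each from A, B, C, D, F = 117*5 = 585 chips; eligible A, B, C, D, F
Layer 118-166: 49 each from B, C, D, F = 49*4 = 196 chips; eligible B, C, D, F

Pot 1: 585 chips, eligible: A, B, C, D, F
Pot 2: 196 chips, eligible: B, C, D, F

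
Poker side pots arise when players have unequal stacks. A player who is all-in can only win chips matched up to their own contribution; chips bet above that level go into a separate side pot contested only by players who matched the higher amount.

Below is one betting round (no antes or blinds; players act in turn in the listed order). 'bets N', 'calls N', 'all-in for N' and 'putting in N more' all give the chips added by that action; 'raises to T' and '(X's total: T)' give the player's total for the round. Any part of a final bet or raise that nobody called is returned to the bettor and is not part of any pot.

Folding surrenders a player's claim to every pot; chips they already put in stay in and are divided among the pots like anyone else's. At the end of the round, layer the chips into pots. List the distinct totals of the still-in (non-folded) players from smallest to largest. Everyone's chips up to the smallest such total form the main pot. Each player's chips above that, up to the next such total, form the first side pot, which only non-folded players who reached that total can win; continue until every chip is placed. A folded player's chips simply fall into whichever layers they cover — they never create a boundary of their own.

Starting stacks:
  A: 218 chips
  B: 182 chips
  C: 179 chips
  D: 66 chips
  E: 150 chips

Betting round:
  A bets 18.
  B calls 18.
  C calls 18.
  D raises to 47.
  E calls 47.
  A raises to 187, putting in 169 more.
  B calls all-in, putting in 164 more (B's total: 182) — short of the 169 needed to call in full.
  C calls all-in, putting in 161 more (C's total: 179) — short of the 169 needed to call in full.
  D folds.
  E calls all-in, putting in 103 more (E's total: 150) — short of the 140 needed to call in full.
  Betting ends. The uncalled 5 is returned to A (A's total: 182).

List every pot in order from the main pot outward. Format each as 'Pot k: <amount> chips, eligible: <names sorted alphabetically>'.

Pot 1: 647 chips, eligible: A, B, C, E
Pot 2: 87 chips, eligible: A, B, C
Pot 3: 6 chips, eligible: A, B

Derivation:
Contributions (after 5 returned to A): A=182, B=182, C=179, D=47, E=150
Folded: D
Pot levels (distinct totals of non-folded players): 150, 179, 182
Layer 1-150: A 150 + B 150 + C 150 + D 47 + E 150 = 647 chips; eligible A, B, C, E
Layer 151-179: 29 each from A, B, C = 29*3 = 87 chips; eligible A, B, C
Layer 180-182: 3 each from A, B = 3*2 = 6 chips; eligible A, B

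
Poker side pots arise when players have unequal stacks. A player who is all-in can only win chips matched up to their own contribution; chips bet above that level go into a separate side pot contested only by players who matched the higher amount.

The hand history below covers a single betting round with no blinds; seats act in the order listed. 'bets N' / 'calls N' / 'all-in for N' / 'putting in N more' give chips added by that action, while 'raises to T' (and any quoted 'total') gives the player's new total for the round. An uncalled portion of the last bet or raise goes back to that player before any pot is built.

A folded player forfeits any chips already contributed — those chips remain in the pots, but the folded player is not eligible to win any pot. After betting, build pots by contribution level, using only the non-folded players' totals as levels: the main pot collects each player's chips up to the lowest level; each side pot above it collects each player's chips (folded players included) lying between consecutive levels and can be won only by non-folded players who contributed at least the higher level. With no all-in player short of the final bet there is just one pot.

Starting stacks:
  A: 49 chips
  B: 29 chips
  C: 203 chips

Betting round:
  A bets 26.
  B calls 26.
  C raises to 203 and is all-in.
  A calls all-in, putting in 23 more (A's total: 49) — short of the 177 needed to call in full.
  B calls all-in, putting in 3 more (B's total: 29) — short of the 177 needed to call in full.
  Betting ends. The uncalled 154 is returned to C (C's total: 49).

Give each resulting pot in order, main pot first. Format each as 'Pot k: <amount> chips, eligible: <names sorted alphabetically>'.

Pot 1: 87 chips, eligible: A, B, C
Pot 2: 40 chips, eligible: A, C

Derivation:
Contributions (after 154 returned to C): A=49, B=29, C=49
Pot levels (distinct totals of non-folded players): 29, 49
Layer 1-29: 29 each from A, B, C = 29*3 = 87 chips; eligible A, B, C
Layer 30-49: 20 each from A, C = 20*2 = 40 chips; eligible A, C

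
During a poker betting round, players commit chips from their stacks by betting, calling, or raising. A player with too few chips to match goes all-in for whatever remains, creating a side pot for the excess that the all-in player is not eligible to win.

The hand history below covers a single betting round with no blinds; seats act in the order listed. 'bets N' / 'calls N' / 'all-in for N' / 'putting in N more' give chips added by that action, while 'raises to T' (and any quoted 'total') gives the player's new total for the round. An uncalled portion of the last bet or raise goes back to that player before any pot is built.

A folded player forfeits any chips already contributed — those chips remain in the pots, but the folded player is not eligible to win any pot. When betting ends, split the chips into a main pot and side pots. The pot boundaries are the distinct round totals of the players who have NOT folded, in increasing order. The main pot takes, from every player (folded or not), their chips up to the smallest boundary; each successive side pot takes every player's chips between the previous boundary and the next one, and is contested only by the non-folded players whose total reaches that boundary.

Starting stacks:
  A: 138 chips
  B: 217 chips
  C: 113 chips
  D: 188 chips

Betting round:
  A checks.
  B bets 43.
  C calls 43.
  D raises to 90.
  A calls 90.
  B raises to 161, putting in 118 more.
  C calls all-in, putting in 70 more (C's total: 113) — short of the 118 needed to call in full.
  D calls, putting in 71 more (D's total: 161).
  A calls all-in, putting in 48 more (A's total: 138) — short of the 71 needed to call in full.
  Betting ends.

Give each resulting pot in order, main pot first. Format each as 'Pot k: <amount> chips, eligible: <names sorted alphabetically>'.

Contributions: A=138, B=161, C=113, D=161
Pot levels (distinct totals of non-folded players): 113, 138, 161
Layer 1-113: 113 each from A, B, C, D = 113*4 = 452 chips; eligible A, B, C, D
Layer 114-138: 25 each from A, B, D = 25*3 = 75 chips; eligible A, B, D
Layer 139-161: 23 each from B, D = 23*2 = 46 chips; eligible B, D

Pot 1: 452 chips, eligible: A, B, C, D
Pot 2: 75 chips, eligible: A, B, D
Pot 3: 46 chips, eligible: B, D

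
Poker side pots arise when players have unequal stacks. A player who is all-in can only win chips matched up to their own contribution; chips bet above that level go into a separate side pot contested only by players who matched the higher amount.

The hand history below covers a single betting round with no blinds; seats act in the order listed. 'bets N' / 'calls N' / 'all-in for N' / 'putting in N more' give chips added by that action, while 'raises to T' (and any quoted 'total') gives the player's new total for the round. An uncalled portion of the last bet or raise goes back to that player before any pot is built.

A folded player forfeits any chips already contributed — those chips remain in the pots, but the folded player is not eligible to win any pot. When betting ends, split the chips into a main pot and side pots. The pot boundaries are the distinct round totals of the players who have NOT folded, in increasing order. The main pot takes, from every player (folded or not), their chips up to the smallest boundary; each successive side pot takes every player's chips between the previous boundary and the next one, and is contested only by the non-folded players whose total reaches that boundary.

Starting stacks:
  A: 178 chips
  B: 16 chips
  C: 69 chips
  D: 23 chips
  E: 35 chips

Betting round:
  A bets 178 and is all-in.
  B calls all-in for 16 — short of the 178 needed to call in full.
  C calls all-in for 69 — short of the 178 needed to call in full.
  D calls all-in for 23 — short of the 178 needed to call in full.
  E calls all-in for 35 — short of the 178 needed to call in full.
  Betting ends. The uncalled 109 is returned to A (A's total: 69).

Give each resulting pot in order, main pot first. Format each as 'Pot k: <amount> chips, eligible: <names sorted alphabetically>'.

Contributions (after 109 returned to A): A=69, B=16, C=69, D=23, E=35
Pot levels (distinct totals of non-folded players): 16, 23, 35, 69
Layer 1-16: 16 each from A, B, C, D, E = 16*5 = 80 chips; eligible A, B, C, D, E
Layer 17-23: 7 each from A, C, D, E = 7*4 = 28 chips; eligible A, C, D, E
Layer 24-35: 12 each from A, C, E = 12*3 = 36 chips; eligible A, C, E
Layer 36-69: 34 each from A, C = 34*2 = 68 chips; eligible A, C

Pot 1: 80 chips, eligible: A, B, C, D, E
Pot 2: 28 chips, eligible: A, C, D, E
Pot 3: 36 chips, eligible: A, C, E
Pot 4: 68 chips, eligible: A, C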